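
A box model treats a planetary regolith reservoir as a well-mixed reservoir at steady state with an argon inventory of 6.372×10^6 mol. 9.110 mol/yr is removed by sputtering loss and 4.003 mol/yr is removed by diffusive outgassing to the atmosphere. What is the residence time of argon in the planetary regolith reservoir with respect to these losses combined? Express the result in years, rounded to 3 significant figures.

486000 yr

Total removal = 9.110 + 4.003 = 13.113 mol/yr.
τ = M / ΣF_out = 6.372×10^6 / 13.113 = 485900 yr.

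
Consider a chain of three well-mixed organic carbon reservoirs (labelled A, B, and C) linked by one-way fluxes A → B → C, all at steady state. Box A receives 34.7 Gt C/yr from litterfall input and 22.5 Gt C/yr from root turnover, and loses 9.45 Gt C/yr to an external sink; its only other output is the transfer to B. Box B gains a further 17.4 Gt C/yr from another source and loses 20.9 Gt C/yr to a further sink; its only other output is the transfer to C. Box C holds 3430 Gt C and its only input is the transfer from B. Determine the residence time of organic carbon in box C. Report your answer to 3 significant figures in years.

77.5 yr

Box A: F(A→B) = (34.7 + 22.5) − 9.45 = 47.750 Gt C/yr.
Box B: F(B→C) = (47.750 + 17.4) − 20.9 = 44.250 Gt C/yr.
Box C throughput = its input = 44.250 Gt C/yr; τ = 3430 / 44.250 = 77.51 yr.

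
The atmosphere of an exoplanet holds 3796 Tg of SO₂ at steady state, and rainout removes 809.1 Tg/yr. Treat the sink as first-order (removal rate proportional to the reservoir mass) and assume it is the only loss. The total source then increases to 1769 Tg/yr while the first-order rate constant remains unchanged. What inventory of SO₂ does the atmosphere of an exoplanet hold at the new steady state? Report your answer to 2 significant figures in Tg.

Rate constant k = F/M = 809.1 / 3796 = 0.2131 yr⁻¹.
At the new steady state, source = k·M_new ⇒ M_new = 1769 / 0.2131 = 8299 Tg.
(Equivalently M_new = M × F_new/F_old = 3796 × 1769/809.1.)

8300 Tg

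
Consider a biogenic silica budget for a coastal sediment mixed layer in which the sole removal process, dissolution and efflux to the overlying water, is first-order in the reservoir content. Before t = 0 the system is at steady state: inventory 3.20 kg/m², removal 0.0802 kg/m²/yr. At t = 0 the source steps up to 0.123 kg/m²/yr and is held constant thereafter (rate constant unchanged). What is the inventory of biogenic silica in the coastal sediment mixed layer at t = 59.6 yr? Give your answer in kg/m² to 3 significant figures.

4.52 kg/m²

τ = M₀/F₀ = 3.20/0.0802 = 39.90 yr; rate constant k = 1/τ.
New steady state M_∞ = F₁/k = F₁·τ = 0.123 × 39.90 = 4.9077 kg/m².
M(t) = M_∞ + (M₀ − M_∞)·e^(−t/τ); t/τ = 59.6/39.90 = 1.494, so e^(−t/τ) = 0.2245.
M(t) = 4.9077 − 1.708 × 0.2245 = 4.5243 kg/m².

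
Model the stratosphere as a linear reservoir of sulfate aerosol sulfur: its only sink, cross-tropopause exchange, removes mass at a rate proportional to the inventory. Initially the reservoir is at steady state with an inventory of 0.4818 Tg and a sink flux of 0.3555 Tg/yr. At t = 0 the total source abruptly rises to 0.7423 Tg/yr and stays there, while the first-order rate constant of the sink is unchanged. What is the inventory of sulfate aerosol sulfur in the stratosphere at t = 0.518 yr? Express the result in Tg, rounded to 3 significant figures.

The sink rate constant is k = F₀/M₀ = 0.3555/0.4818 = 0.7379 yr⁻¹.
Solving dM/dt = F₁ − kM with M(0) = M₀ gives M(t) = F₁/k + (M₀ − F₁/k)·e^(−kt).
F₁/k = 0.7423/0.7379 = 1.0060 Tg; kt = 0.7379 × 0.518 = 0.3822, e^(−kt) = 0.6824.
M(0.518) = 1.0060 + (0.4818 − 1.0060) × 0.6824 = 1.0060 − 0.3577 = 0.64832 Tg.

0.648 Tg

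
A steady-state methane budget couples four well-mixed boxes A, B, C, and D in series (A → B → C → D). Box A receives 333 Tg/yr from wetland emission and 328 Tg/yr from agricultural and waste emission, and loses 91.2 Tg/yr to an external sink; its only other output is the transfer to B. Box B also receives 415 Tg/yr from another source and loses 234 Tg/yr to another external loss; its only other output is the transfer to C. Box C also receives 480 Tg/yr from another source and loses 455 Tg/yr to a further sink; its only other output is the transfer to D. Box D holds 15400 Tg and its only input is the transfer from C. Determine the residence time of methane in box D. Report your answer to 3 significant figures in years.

19.9 yr

Box A: F(A→B) = (333 + 328) − 91.2 = 569.80 Tg/yr.
Box B: F(B→C) = (569.80 + 415) − 234 = 750.80 Tg/yr.
Box C: F(C→D) = (750.80 + 480) − 455 = 775.80 Tg/yr.
Box D throughput = its input = 775.80 Tg/yr; τ = 15400 / 775.80 = 19.85 yr.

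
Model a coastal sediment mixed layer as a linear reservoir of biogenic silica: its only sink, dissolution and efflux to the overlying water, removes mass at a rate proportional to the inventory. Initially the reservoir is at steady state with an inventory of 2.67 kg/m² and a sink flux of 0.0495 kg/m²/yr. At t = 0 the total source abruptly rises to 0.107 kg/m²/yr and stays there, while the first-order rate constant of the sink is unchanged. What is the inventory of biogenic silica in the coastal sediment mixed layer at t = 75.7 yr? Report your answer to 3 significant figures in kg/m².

τ = M₀/F₀ = 2.67/0.0495 = 53.94 yr; rate constant k = 1/τ.
New steady state M_∞ = F₁/k = F₁·τ = 0.107 × 53.94 = 5.7715 kg/m².
M(t) = M_∞ + (M₀ − M_∞)·e^(−t/τ); t/τ = 75.7/53.94 = 1.403, so e^(−t/τ) = 0.2458.
M(t) = 5.7715 − 3.102 × 0.2458 = 5.0093 kg/m².

5.01 kg/m²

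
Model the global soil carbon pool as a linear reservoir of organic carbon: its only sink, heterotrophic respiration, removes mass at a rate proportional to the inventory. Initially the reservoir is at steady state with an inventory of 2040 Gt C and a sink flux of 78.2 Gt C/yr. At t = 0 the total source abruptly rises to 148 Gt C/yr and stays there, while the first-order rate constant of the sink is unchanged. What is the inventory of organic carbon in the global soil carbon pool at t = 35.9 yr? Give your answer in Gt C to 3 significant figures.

Residence time τ = M₀/F₀ = 26.09 yr. The eventual steady state is M_∞ = M₀·(F₁/F₀) = 2040 × 148/78.2 = 3860.9 Gt C.
The anomaly ΔM(t) = M(t) − M_∞ decays as ΔM₀·e^(−t/τ) with ΔM₀ = 2040 − 3860.9 = −1821 Gt C.
At t = 35.9 yr, e^(−t/τ) = e^(−1.376) = 0.2525, so ΔM = −459.9 Gt C and M = 3860.9 − 459.9 = 3401.0 Gt C.

3400 Gt C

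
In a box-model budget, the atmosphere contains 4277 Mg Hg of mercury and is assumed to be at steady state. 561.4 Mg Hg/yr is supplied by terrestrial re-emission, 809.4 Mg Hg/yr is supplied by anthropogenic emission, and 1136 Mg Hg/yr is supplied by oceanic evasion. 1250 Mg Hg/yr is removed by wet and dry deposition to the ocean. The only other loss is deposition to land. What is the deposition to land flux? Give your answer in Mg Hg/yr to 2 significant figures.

1300 Mg Hg/yr

At steady state ΣF_in = ΣF_out.
ΣF_in = 561.4 + 809.4 + 1136 = 2506.8 Mg Hg/yr.
Deposition to land flux = ΣF_in − (1250) = 2506.8 − 1250 = 1257 Mg Hg/yr.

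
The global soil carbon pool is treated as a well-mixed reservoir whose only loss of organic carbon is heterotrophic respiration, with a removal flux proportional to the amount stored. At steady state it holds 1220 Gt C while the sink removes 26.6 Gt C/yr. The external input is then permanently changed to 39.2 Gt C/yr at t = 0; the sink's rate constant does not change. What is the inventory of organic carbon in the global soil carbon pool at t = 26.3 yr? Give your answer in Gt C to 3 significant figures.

1470 Gt C

Residence time τ = M₀/F₀ = 45.86 yr. The eventual steady state is M_∞ = M₀·(F₁/F₀) = 1220 × 39.2/26.6 = 1797.9 Gt C.
The anomaly ΔM(t) = M(t) − M_∞ decays as ΔM₀·e^(−t/τ) with ΔM₀ = 1220 − 1797.9 = −577.9 Gt C.
At t = 26.3 yr, e^(−t/τ) = e^(−0.5734) = 0.5636, so ΔM = −325.7 Gt C and M = 1797.9 − 325.7 = 1472.2 Gt C.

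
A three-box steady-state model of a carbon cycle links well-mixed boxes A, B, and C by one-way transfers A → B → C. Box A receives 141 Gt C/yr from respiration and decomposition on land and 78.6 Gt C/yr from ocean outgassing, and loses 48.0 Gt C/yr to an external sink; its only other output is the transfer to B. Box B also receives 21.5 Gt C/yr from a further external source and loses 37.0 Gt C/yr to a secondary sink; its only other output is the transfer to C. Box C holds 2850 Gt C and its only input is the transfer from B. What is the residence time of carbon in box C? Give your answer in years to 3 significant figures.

Box A: F(A→B) = (141 + 78.6) − 48.0 = 171.60 Gt C/yr.
Box B: F(B→C) = (171.60 + 21.5) − 37.0 = 156.10 Gt C/yr.
Box C throughput = its input = 156.10 Gt C/yr; τ = 2850 / 156.10 = 18.26 yr.

18.3 yr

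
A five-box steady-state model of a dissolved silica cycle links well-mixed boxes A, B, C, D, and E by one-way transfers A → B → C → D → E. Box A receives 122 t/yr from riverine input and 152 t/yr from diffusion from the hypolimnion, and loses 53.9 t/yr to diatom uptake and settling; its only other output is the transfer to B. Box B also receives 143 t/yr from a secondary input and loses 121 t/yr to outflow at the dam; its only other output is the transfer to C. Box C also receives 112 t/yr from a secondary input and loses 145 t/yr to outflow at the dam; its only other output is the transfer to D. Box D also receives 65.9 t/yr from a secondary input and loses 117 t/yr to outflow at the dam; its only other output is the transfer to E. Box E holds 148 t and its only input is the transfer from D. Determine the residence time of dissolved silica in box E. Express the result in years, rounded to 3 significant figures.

Box A: F(A→B) = (122 + 152) − 53.9 = 220.10 t/yr.
Box B: F(B→C) = (220.10 + 143) − 121 = 242.10 t/yr.
Box C: F(C→D) = (242.10 + 112) − 145 = 209.10 t/yr.
Box D: F(D→E) = (209.10 + 65.9) − 117 = 158.00 t/yr.
Box E throughput = its input = 158.00 t/yr; τ = 148 / 158.00 = 0.9367 yr.

0.937 yr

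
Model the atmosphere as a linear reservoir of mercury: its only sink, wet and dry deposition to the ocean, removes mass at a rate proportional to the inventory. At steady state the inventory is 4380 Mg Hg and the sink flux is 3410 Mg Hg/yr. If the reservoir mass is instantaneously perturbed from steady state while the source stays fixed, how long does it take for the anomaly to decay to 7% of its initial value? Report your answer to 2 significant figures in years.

For a linear reservoir the anomaly decays as exp(−t/τ) with τ = M/F = 4380/3410 = 1.284 yr.
exp(−t/τ) = 0.07 ⇒ t = −τ ln(0.07) = 1.284 × 2.659 = 3.416 yr.

3.4 yr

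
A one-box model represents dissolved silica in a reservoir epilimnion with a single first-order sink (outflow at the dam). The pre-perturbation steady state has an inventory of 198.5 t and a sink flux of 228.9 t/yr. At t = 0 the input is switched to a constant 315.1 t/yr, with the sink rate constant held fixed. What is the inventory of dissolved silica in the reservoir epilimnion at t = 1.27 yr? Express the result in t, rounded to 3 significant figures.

Residence time τ = M₀/F₀ = 0.8672 yr. The eventual steady state is M_∞ = M₀·(F₁/F₀) = 198.5 × 315.1/228.9 = 273.25 t.
The anomaly ΔM(t) = M(t) − M_∞ decays as ΔM₀·e^(−t/τ) with ΔM₀ = 198.5 − 273.25 = −74.75 t.
At t = 1.27 yr, e^(−t/τ) = e^(−1.464) = 0.2312, so ΔM = −17.28 t and M = 273.25 − 17.28 = 255.97 t.

256 t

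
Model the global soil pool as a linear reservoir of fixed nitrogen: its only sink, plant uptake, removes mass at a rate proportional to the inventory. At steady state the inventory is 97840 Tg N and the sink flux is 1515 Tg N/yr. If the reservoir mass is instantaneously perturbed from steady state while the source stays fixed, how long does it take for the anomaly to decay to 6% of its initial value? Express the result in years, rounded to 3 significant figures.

For a linear reservoir the anomaly decays as exp(−t/τ) with τ = M/F = 97840/1515 = 64.58 yr.
exp(−t/τ) = 0.06 ⇒ t = −τ ln(0.06) = 64.58 × 2.813 = 181.7 yr.

182 yr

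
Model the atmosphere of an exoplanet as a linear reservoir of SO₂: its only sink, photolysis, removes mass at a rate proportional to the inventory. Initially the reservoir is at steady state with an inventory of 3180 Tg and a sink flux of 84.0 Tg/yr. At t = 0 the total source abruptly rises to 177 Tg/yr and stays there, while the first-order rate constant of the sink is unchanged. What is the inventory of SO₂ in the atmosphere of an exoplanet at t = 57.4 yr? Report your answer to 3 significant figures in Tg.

5930 Tg

τ = M₀/F₀ = 3180/84.0 = 37.86 yr; rate constant k = 1/τ.
New steady state M_∞ = F₁/k = F₁·τ = 177 × 37.86 = 6700.7 Tg.
M(t) = M_∞ + (M₀ − M_∞)·e^(−t/τ); t/τ = 57.4/37.86 = 1.516, so e^(−t/τ) = 0.2195.
M(t) = 6700.7 − 3521 × 0.2195 = 5927.8 Tg.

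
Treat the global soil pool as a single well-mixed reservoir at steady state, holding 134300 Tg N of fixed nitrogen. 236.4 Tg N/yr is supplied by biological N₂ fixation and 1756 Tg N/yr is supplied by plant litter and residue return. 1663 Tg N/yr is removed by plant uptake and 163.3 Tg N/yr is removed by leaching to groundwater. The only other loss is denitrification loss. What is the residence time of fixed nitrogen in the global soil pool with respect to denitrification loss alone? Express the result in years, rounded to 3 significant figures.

At steady state ΣF_in = ΣF_out.
ΣF_in = 236.4 + 1756 = 1992.4 Tg N/yr.
Denitrification loss flux = ΣF_in − (1663 + 163.3) = 1992.4 − 1826 = 166.1 Tg N/yr.
τ = M / F = 134300 / 166.1 = 808.5 yr.

809 yr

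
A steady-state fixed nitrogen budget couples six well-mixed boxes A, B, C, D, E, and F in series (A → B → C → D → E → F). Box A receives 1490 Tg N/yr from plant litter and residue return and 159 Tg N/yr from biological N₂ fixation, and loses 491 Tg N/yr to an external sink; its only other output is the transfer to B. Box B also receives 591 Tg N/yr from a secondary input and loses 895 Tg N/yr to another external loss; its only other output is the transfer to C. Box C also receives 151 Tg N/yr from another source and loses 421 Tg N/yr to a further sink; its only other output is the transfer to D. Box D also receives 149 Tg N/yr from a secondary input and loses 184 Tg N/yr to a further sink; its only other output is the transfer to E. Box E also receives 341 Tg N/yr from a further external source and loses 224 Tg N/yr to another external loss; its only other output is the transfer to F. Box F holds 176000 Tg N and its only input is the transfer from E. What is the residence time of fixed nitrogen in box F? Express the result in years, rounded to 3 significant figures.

Box A: F(A→B) = (1490 + 159) − 491 = 1158.0 Tg N/yr.
Box B: F(B→C) = (1158.0 + 591) − 895 = 854.00 Tg N/yr.
Box C: F(C→D) = (854.00 + 151) − 421 = 584.00 Tg N/yr.
Box D: F(D→E) = (584.00 + 149) − 184 = 549.00 Tg N/yr.
Box E: F(E→F) = (549.00 + 341) − 224 = 666.00 Tg N/yr.
Box F throughput = its input = 666.00 Tg N/yr; τ = 176000 / 666.00 = 264.3 yr.

264 yr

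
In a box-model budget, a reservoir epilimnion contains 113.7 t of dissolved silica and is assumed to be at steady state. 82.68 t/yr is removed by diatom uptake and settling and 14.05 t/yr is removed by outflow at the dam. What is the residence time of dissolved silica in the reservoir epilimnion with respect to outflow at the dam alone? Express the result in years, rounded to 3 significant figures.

8.09 yr

Residence time with respect to a single sink: τ = M / F_sink.
τ = 113.7 / 14.05 = 8.093 yr.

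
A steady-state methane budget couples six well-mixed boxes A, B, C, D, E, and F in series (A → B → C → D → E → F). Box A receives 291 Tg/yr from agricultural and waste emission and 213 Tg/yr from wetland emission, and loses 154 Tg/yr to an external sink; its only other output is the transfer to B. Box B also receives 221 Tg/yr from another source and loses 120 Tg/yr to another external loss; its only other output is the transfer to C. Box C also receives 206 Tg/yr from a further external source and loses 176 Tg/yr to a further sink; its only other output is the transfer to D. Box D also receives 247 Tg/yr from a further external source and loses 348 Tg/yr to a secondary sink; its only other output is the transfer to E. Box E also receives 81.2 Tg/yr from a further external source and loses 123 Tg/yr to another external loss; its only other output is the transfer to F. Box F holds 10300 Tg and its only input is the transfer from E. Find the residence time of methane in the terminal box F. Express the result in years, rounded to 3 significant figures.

30.5 yr

Box A: F(A→B) = (291 + 213) − 154 = 350.00 Tg/yr.
Box B: F(B→C) = (350.00 + 221) − 120 = 451.00 Tg/yr.
Box C: F(C→D) = (451.00 + 206) − 176 = 481.00 Tg/yr.
Box D: F(D→E) = (481.00 + 247) − 348 = 380.00 Tg/yr.
Box E: F(E→F) = (380.00 + 81.2) − 123 = 338.20 Tg/yr.
Box F throughput = its input = 338.20 Tg/yr; τ = 10300 / 338.20 = 30.46 yr.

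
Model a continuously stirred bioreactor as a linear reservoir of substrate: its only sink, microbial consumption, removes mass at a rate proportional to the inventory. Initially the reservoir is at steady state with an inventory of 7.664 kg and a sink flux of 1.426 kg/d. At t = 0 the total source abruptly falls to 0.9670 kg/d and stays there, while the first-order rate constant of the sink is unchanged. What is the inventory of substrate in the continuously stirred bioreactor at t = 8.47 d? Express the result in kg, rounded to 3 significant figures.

Residence time τ = M₀/F₀ = 5.374 d. The eventual steady state is M_∞ = M₀·(F₁/F₀) = 7.664 × 0.9670/1.426 = 5.1971 kg.
The anomaly ΔM(t) = M(t) − M_∞ decays as ΔM₀·e^(−t/τ) with ΔM₀ = 7.664 − 5.1971 = 2.467 kg.
At t = 8.47 d, e^(−t/τ) = e^(−1.576) = 0.2068, so ΔM = 0.5102 kg and M = 5.1971 + 0.5102 = 5.7073 kg.

5.71 kg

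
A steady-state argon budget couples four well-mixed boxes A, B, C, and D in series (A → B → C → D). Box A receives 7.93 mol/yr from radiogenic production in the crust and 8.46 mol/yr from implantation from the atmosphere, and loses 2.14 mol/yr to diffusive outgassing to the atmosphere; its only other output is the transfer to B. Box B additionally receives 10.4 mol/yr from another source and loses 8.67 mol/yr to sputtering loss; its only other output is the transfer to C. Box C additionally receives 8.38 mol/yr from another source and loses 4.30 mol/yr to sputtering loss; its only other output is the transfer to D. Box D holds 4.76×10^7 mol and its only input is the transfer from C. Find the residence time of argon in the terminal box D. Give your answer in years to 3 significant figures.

2.37×10^6 yr

Box A: F(A→B) = (7.93 + 8.46) − 2.14 = 14.250 mol/yr.
Box B: F(B→C) = (14.250 + 10.4) − 8.67 = 15.980 mol/yr.
Box C: F(C→D) = (15.980 + 8.38) − 4.30 = 20.060 mol/yr.
Box D throughput = its input = 20.060 mol/yr; τ = 4.76×10^7 / 20.060 = 2.373×10^6 yr.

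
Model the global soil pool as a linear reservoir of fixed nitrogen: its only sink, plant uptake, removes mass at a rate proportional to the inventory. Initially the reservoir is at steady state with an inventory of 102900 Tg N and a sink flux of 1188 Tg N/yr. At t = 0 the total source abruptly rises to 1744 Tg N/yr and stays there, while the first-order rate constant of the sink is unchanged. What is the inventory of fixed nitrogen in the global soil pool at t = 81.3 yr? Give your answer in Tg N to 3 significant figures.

Residence time τ = M₀/F₀ = 86.62 yr. The eventual steady state is M_∞ = M₀·(F₁/F₀) = 102900 × 1744/1188 = 151060 Tg N.
The anomaly ΔM(t) = M(t) − M_∞ decays as ΔM₀·e^(−t/τ) with ΔM₀ = 102900 − 151060 = −48160 Tg N.
At t = 81.3 yr, e^(−t/τ) = e^(−0.9386) = 0.3912, so ΔM = −18840 Tg N and M = 151060 − 18840 = 132220 Tg N.

132000 Tg N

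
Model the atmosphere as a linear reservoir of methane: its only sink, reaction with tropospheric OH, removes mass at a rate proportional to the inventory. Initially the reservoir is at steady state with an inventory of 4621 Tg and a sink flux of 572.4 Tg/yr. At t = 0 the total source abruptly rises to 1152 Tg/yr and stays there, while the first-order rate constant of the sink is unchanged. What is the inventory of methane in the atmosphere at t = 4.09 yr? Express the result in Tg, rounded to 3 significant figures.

6480 Tg

The sink rate constant is k = F₀/M₀ = 572.4/4621 = 0.1239 yr⁻¹.
Solving dM/dt = F₁ − kM with M(0) = M₀ gives M(t) = F₁/k + (M₀ − F₁/k)·e^(−kt).
F₁/k = 1152/0.1239 = 9300.1 Tg; kt = 0.1239 × 4.09 = 0.5066, e^(−kt) = 0.6025.
M(4.09) = 9300.1 + (4621 − 9300.1) × 0.6025 = 9300.1 − 2819 = 6480.8 Tg.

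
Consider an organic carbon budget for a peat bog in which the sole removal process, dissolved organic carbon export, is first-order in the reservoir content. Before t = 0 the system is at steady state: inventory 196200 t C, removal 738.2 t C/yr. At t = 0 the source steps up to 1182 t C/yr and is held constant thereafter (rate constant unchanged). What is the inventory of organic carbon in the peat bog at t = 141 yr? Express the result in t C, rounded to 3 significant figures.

245000 t C

Residence time τ = M₀/F₀ = 265.8 yr. The eventual steady state is M_∞ = M₀·(F₁/F₀) = 196200 × 1182/738.2 = 314150 t C.
The anomaly ΔM(t) = M(t) − M_∞ decays as ΔM₀·e^(−t/τ) with ΔM₀ = 196200 − 314150 = −118000 t C.
At t = 141 yr, e^(−t/τ) = e^(−0.5305) = 0.5883, so ΔM = −69390 t C and M = 314150 − 69390 = 244760 t C.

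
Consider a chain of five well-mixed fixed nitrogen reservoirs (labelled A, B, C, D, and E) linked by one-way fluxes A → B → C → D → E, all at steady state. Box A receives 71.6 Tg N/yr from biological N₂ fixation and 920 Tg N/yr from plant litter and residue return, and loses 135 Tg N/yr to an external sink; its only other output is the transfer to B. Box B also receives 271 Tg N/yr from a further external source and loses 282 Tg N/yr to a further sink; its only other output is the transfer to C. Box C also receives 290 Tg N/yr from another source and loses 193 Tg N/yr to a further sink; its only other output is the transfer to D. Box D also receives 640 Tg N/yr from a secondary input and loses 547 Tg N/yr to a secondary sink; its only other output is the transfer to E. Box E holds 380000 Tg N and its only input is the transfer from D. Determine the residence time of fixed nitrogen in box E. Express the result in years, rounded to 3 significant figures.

Box A: F(A→B) = (71.6 + 920) − 135 = 856.60 Tg N/yr.
Box B: F(B→C) = (856.60 + 271) − 282 = 845.60 Tg N/yr.
Box C: F(C→D) = (845.60 + 290) − 193 = 942.60 Tg N/yr.
Box D: F(D→E) = (942.60 + 640) − 547 = 1035.6 Tg N/yr.
Box E throughput = its input = 1035.6 Tg N/yr; τ = 380000 / 1035.6 = 366.9 yr.

367 yr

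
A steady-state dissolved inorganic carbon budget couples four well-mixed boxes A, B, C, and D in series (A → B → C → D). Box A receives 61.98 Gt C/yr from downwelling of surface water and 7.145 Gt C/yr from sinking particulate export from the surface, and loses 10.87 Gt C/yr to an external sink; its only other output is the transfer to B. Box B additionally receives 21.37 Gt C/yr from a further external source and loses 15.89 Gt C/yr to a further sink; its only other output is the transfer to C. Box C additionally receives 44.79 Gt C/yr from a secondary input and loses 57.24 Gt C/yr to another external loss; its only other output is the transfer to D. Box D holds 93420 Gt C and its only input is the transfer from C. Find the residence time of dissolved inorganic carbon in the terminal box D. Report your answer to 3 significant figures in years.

Box A: F(A→B) = (61.98 + 7.145) − 10.87 = 58.255 Gt C/yr.
Box B: F(B→C) = (58.255 + 21.37) − 15.89 = 63.735 Gt C/yr.
Box C: F(C→D) = (63.735 + 44.79) − 57.24 = 51.285 Gt C/yr.
Box D throughput = its input = 51.285 Gt C/yr; τ = 93420 / 51.285 = 1822 yr.

1820 yr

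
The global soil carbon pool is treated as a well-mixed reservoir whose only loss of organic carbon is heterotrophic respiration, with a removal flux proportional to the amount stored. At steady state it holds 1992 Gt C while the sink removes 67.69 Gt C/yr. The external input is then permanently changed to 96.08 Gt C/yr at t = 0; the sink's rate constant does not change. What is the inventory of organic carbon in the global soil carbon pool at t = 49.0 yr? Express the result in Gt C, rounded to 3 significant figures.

The sink rate constant is k = F₀/M₀ = 67.69/1992 = 0.03398 yr⁻¹.
Solving dM/dt = F₁ − kM with M(0) = M₀ gives M(t) = F₁/k + (M₀ − F₁/k)·e^(−kt).
F₁/k = 96.08/0.03398 = 2827.5 Gt C; kt = 0.03398 × 49.0 = 1.665, e^(−kt) = 0.1892.
M(49.0) = 2827.5 + (1992 − 2827.5) × 0.1892 = 2827.5 − 158.1 = 2669.4 Gt C.

2670 Gt C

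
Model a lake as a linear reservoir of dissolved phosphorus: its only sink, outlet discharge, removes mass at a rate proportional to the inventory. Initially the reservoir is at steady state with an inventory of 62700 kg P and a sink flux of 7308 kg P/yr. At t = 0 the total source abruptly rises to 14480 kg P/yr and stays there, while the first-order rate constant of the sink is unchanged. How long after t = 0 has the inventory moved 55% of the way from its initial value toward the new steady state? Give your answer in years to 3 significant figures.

τ = M₀/F₀ = 62700/7308 = 8.580 yr.
The remaining gap fraction is e^(−t/τ); 55% covered ⇒ e^(−t/τ) = 0.450.
t = −τ ln(0.450) = 8.580 × 0.7985 = 6.851 yr.

6.85 yr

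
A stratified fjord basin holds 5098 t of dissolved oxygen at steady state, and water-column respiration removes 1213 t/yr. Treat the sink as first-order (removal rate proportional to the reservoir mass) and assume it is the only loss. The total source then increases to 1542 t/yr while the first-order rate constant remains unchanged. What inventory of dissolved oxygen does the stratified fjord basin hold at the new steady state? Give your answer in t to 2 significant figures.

6500 t

Rate constant k = F/M = 1213 / 5098 = 0.2379 yr⁻¹.
At the new steady state, source = k·M_new ⇒ M_new = 1542 / 0.2379 = 6481 t.
(Equivalently M_new = M × F_new/F_old = 5098 × 1542/1213.)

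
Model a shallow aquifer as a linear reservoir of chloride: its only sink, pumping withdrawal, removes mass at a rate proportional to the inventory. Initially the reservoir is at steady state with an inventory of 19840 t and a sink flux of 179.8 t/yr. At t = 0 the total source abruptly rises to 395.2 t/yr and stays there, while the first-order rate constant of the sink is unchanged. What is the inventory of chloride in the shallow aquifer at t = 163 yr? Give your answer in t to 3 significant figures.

38200 t

The sink rate constant is k = F₀/M₀ = 179.8/19840 = 0.009063 yr⁻¹.
Solving dM/dt = F₁ − kM with M(0) = M₀ gives M(t) = F₁/k + (M₀ − F₁/k)·e^(−kt).
F₁/k = 395.2/0.009063 = 43608 t; kt = 0.009063 × 163 = 1.477, e^(−kt) = 0.2283.
M(163) = 43608 + (19840 − 43608) × 0.2283 = 43608 − 5426 = 38182 t.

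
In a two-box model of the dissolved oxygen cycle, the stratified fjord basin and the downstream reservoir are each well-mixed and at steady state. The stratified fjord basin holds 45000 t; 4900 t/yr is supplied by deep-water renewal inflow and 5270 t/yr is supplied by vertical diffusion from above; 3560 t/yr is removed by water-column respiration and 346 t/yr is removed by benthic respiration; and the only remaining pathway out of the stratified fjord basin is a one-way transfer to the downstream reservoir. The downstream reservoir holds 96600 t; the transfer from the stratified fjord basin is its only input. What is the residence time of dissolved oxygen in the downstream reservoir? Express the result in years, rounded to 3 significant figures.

Balance the stratified fjord basin: ΣF_in = 4900 + 5270 = 10170 t/yr.
Transfer to the downstream reservoir = ΣF_in − (3560 + 346) = 6264.0 t/yr.
At steady state the output of the downstream reservoir equals its input, 6264.0 t/yr.
τ = M / F = 96600 / 6264.0 = 15.42 yr.

15.4 yr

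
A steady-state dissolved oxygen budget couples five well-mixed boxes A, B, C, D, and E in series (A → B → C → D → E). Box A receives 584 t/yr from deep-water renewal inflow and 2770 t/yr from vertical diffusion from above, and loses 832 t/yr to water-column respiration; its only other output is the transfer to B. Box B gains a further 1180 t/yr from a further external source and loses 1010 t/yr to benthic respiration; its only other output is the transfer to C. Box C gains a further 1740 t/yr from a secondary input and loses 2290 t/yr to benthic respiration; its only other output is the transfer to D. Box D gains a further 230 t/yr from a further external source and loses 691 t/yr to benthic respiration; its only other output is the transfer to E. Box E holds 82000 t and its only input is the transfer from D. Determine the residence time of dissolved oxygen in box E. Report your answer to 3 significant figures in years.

Box A: F(A→B) = (584 + 2770) − 832 = 2522.0 t/yr.
Box B: F(B→C) = (2522.0 + 1180) − 1010 = 2692.0 t/yr.
Box C: F(C→D) = (2692.0 + 1740) − 2290 = 2142.0 t/yr.
Box D: F(D→E) = (2142.0 + 230) − 691 = 1681.0 t/yr.
Box E throughput = its input = 1681.0 t/yr; τ = 82000 / 1681.0 = 48.78 yr.

48.8 yr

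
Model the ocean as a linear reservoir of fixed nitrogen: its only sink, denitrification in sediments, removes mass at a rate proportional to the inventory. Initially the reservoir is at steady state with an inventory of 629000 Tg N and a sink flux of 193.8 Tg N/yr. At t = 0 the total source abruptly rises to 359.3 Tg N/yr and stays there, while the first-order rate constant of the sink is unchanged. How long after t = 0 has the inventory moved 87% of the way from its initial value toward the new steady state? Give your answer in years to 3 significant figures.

6620 yr

τ = M₀/F₀ = 629000/193.8 = 3246 yr.
The remaining gap fraction is e^(−t/τ); 87% covered ⇒ e^(−t/τ) = 0.130.
t = −τ ln(0.130) = 3246 × 2.040 = 6622 yr.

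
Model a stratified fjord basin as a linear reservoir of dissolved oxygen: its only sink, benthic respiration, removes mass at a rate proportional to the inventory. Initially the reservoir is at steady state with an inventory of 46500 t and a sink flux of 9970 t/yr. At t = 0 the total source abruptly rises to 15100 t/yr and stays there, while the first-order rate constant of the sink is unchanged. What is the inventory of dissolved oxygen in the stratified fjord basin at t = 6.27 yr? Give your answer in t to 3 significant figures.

64200 t

τ = M₀/F₀ = 46500/9970 = 4.664 yr; rate constant k = 1/τ.
New steady state M_∞ = F₁/k = F₁·τ = 15100 × 4.664 = 70426 t.
M(t) = M_∞ + (M₀ − M_∞)·e^(−t/τ); t/τ = 6.27/4.664 = 1.344, so e^(−t/τ) = 0.2607.
M(t) = 70426 − 23930 × 0.2607 = 64188 t.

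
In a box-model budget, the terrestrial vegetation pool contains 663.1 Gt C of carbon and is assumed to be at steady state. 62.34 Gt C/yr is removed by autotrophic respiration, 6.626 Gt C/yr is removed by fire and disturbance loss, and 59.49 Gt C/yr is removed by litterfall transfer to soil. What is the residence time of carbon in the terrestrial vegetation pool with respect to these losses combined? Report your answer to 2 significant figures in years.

5.2 yr

Total removal = 62.34 + 6.626 + 59.49 = 128.46 Gt C/yr.
τ = M / ΣF_out = 663.1 / 128.46 = 5.162 yr.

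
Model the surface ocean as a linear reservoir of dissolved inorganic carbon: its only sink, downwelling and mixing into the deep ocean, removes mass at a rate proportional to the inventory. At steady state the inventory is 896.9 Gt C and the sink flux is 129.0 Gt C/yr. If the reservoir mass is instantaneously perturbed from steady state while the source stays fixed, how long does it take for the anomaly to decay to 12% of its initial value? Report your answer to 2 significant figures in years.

For a linear reservoir the anomaly decays as exp(−t/τ) with τ = M/F = 896.9/129.0 = 6.953 yr.
exp(−t/τ) = 0.12 ⇒ t = −τ ln(0.12) = 6.953 × 2.120 = 14.74 yr.

15 yr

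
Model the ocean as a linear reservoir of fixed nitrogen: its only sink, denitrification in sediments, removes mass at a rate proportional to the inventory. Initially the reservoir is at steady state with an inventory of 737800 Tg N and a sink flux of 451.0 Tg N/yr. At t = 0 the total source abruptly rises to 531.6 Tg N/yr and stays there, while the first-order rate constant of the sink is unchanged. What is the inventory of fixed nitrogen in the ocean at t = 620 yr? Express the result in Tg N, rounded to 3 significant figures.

The sink rate constant is k = F₀/M₀ = 451.0/737800 = 0.0006113 yr⁻¹.
Solving dM/dt = F₁ − kM with M(0) = M₀ gives M(t) = F₁/k + (M₀ − F₁/k)·e^(−kt).
F₁/k = 531.6/0.0006113 = 869660 Tg N; kt = 0.0006113 × 620 = 0.3790, e^(−kt) = 0.6846.
M(620) = 869660 + (737800 − 869660) × 0.6846 = 869660 − 90260 = 779390 Tg N.

779000 Tg N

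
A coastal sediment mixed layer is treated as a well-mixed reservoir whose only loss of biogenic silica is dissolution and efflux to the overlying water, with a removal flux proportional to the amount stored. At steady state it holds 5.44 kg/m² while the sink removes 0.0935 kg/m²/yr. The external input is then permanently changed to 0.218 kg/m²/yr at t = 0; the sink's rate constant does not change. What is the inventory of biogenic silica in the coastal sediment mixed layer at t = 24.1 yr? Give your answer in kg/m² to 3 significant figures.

Residence time τ = M₀/F₀ = 58.18 yr. The eventual steady state is M_∞ = M₀·(F₁/F₀) = 5.44 × 0.218/0.0935 = 12.684 kg/m².
The anomaly ΔM(t) = M(t) − M_∞ decays as ΔM₀·e^(−t/τ) with ΔM₀ = 5.44 − 12.684 = −7.244 kg/m².
At t = 24.1 yr, e^(−t/τ) = e^(−0.4142) = 0.6609, so ΔM = −4.787 kg/m² and M = 12.684 − 4.787 = 7.8966 kg/m².

7.90 kg/m²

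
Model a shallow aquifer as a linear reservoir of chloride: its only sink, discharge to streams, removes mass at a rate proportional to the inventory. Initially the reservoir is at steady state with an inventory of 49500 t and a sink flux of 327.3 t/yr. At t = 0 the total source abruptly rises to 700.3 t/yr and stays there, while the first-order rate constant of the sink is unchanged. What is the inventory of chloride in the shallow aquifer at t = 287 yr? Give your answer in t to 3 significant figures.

97500 t

The sink rate constant is k = F₀/M₀ = 327.3/49500 = 0.006612 yr⁻¹.
Solving dM/dt = F₁ − kM with M(0) = M₀ gives M(t) = F₁/k + (M₀ − F₁/k)·e^(−kt).
F₁/k = 700.3/0.006612 = 105910 t; kt = 0.006612 × 287 = 1.898, e^(−kt) = 0.1499.
M(287) = 105910 + (49500 − 105910) × 0.1499 = 105910 − 8457 = 97455 t.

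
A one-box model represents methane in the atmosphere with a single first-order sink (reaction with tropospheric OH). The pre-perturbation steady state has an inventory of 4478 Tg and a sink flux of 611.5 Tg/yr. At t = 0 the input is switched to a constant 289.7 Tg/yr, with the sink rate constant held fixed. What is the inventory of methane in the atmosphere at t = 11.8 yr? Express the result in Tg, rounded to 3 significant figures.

2590 Tg

Residence time τ = M₀/F₀ = 7.323 yr. The eventual steady state is M_∞ = M₀·(F₁/F₀) = 4478 × 289.7/611.5 = 2121.5 Tg.
The anomaly ΔM(t) = M(t) − M_∞ decays as ΔM₀·e^(−t/τ) with ΔM₀ = 4478 − 2121.5 = 2357 Tg.
At t = 11.8 yr, e^(−t/τ) = e^(−1.611) = 0.1996, so ΔM = 470.4 Tg and M = 2121.5 + 470.4 = 2591.9 Tg.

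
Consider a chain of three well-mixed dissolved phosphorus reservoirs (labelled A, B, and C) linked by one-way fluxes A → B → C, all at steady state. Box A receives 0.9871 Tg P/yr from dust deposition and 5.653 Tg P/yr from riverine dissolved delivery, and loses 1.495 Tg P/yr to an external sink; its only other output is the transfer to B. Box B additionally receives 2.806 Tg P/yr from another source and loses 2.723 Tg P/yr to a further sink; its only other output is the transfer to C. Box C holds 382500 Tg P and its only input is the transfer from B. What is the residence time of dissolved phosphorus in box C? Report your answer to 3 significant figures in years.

Box A: F(A→B) = (0.9871 + 5.653) − 1.495 = 5.1451 Tg P/yr.
Box B: F(B→C) = (5.1451 + 2.806) − 2.723 = 5.2281 Tg P/yr.
Box C throughput = its input = 5.2281 Tg P/yr; τ = 382500 / 5.2281 = 73160 yr.

73200 yr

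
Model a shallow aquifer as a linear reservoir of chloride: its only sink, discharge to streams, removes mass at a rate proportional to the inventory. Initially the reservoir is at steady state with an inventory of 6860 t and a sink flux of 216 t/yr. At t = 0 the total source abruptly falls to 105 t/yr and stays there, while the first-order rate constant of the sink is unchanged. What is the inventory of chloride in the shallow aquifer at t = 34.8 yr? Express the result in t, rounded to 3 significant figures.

Residence time τ = M₀/F₀ = 31.76 yr. The eventual steady state is M_∞ = M₀·(F₁/F₀) = 6860 × 105/216 = 3334.7 t.
The anomaly ΔM(t) = M(t) − M_∞ decays as ΔM₀·e^(−t/τ) with ΔM₀ = 6860 − 3334.7 = 3525 t.
At t = 34.8 yr, e^(−t/τ) = e^(−1.096) = 0.3343, so ΔM = 1178 t and M = 3334.7 + 1178 = 4513.2 t.

4510 t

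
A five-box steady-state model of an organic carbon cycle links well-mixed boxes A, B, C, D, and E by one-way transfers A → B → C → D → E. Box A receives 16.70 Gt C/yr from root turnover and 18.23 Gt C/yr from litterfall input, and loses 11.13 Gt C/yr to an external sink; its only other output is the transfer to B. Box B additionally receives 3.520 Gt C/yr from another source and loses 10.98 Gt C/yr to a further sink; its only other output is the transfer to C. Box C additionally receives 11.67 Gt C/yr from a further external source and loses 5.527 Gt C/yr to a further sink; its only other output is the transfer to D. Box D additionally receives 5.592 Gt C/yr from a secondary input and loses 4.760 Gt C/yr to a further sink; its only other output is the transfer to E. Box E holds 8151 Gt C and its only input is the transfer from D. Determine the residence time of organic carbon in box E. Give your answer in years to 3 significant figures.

Box A: F(A→B) = (16.70 + 18.23) − 11.13 = 23.800 Gt C/yr.
Box B: F(B→C) = (23.800 + 3.520) − 10.98 = 16.340 Gt C/yr.
Box C: F(C→D) = (16.340 + 11.67) − 5.527 = 22.483 Gt C/yr.
Box D: F(D→E) = (22.483 + 5.592) − 4.760 = 23.315 Gt C/yr.
Box E throughput = its input = 23.315 Gt C/yr; τ = 8151 / 23.315 = 349.6 yr.

350 yr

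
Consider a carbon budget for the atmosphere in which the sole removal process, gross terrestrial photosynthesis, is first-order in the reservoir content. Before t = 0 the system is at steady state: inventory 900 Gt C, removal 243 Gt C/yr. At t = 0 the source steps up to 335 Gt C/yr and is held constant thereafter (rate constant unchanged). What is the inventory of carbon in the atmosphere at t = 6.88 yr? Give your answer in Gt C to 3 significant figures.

1190 Gt C

Residence time τ = M₀/F₀ = 3.704 yr. The eventual steady state is M_∞ = M₀·(F₁/F₀) = 900 × 335/243 = 1240.7 Gt C.
The anomaly ΔM(t) = M(t) − M_∞ decays as ΔM₀·e^(−t/τ) with ΔM₀ = 900 − 1240.7 = −340.7 Gt C.
At t = 6.88 yr, e^(−t/τ) = e^(−1.858) = 0.1560, so ΔM = −53.17 Gt C and M = 1240.7 − 53.17 = 1187.6 Gt C.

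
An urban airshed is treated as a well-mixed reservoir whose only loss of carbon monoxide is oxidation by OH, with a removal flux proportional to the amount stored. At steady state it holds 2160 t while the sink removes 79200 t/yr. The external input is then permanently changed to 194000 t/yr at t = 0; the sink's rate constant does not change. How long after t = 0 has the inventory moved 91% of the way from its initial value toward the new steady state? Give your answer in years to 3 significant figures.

τ = M₀/F₀ = 2160/79200 = 0.02727 yr.
The remaining gap fraction is e^(−t/τ); 91% covered ⇒ e^(−t/τ) = 0.0900.
t = −τ ln(0.0900) = 0.02727 × 2.408 = 0.06567 yr.

0.0657 yr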